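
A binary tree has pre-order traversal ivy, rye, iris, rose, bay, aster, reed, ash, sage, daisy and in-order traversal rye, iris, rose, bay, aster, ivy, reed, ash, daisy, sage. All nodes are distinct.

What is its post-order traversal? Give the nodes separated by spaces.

The first element of pre-order is the root; it splits in-order into left and right subtrees.
Root ivy: left subtree has 5 nodes {rye, iris, rose, bay, aster}, right has 4 {reed, ash, daisy, sage}.
  Root rye: left subtree has 0 nodes { }, right has 4 {iris, rose, bay, aster}.
    Root iris: left subtree has 0 nodes { }, right has 3 {rose, bay, aster}.
      Root rose: left subtree has 0 nodes { }, right has 2 {bay, aster}.
        Root bay: left subtree has 0 nodes { }, right has 1 {aster}.
  Root reed: left subtree has 0 nodes { }, right has 3 {ash, daisy, sage}.
    Root ash: left subtree has 0 nodes { }, right has 2 {daisy, sage}.
      Root sage: left subtree has 1 node {daisy}, right has 0 { }.

aster bay rose iris rye daisy sage ash reed ivy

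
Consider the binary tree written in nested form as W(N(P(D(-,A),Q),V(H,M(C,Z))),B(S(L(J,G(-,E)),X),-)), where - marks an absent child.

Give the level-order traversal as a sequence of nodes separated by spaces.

W N B P V S D Q H M L X A C Z J G E

Level-order visits nodes level by level from the root, left to right within each level.
Level 0: W
Level 1: N, B
Level 2: P, V, S
Level 3: D, Q, H, M, L, X
Level 4: A, C, Z, J, G
Level 5: E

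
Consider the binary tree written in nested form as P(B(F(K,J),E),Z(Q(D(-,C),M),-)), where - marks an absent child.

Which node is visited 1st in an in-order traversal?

In-order visits the left subtree, then the node, then the right subtree.
At P: go left to B.
  At B: go left to F.
    At F: go left to K.
      K is a leaf — visit K.
    Visit F.
    At F: go right to J.
      J is a leaf — visit J.
  Visit B.
  At B: go right to E.
    E is a leaf — visit E.
Visit P.
At P: go right to Z.
  At Z: go left to Q.
    At Q: go left to D.
      At D: no left child.
      Visit D.
      At D: go right to C.
        C is a leaf — visit C.
    Visit Q.
    At Q: go right to M.
      M is a leaf — visit M.
  Visit Z.
  At Z: no right child.
Full in-order sequence: K, F, J, B, E, P, D, C, Q, M, Z.

K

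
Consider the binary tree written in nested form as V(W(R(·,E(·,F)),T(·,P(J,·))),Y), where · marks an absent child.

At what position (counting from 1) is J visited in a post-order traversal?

Post-order visits the left subtree, then the right subtree, then the node.
At V: go left to W.
  At W: go left to R.
    At R: no left child.
    At R: go right to E.
      At E: no left child.
      At E: go right to F.
        F is a leaf — visit F.
      Visit E.
    Visit R.
  At W: go right to T.
    At T: no left child.
    At T: go right to P.
      At P: go left to J.
        J is a leaf — visit J.
      At P: no right child.
      Visit P.
    Visit T.
  Visit W.
At V: go right to Y.
  Y is a leaf — visit Y.
Visit V.
Full post-order sequence: F, E, R, J, P, T, W, Y, V.

4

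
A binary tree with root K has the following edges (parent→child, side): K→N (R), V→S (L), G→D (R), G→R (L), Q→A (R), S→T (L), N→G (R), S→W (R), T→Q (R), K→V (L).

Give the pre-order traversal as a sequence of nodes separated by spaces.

Pre-order visits the node, then its left subtree, then its right subtree.
Visit K.
At K: go left to V.
  Visit V.
  At V: go left to S.
    Visit S.
    At S: go left to T.
      Visit T.
      At T: no left child.
      At T: go right to Q.
        Visit Q.
        At Q: no left child.
        At Q: go right to A.
          A is a leaf — visit A.
    At S: go right to W.
      W is a leaf — visit W.
  At V: no right child.
At K: go right to N.
  Visit N.
  At N: no left child.
  At N: go right to G.
    Visit G.
    At G: go left to R.
      R is a leaf — visit R.
    At G: go right to D.
      D is a leaf — visit D.

K V S T Q A W N G R D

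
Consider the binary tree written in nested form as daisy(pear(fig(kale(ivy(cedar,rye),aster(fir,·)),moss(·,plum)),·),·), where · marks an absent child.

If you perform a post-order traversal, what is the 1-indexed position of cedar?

1

Post-order visits the left subtree, then the right subtree, then the node.
At daisy: go left to pear.
  At pear: go left to fig.
    At fig: go left to kale.
      At kale: go left to ivy.
        At ivy: go left to cedar.
          cedar is a leaf — visit cedar.
        At ivy: go right to rye.
          rye is a leaf — visit rye.
        Visit ivy.
      At kale: go right to aster.
        At aster: go left to fir.
          fir is a leaf — visit fir.
        At aster: no right child.
        Visit aster.
      Visit kale.
    At fig: go right to moss.
      At moss: no left child.
      At moss: go right to plum.
        plum is a leaf — visit plum.
      Visit moss.
    Visit fig.
  At pear: no right child.
  Visit pear.
At daisy: no right child.
Visit daisy.
Full post-order sequence: cedar, rye, ivy, fir, aster, kale, plum, moss, fig, pear, daisy.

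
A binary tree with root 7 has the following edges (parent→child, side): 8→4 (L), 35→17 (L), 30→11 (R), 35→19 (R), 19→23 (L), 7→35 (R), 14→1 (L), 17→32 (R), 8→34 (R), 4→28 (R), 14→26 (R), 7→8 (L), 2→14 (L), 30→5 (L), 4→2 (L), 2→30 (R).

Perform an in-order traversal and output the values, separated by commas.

In-order visits the left subtree, then the node, then the right subtree.
At 7: go left to 8.
  At 8: go left to 4.
    At 4: go left to 2.
      At 2: go left to 14.
        At 14: go left to 1.
          1 is a leaf — visit 1.
        Visit 14.
        At 14: go right to 26.
          26 is a leaf — visit 26.
      Visit 2.
      At 2: go right to 30.
        At 30: go left to 5.
          5 is a leaf — visit 5.
        Visit 30.
        At 30: go right to 11.
          11 is a leaf — visit 11.
    Visit 4.
    At 4: go right to 28.
      28 is a leaf — visit 28.
  Visit 8.
  At 8: go right to 34.
    34 is a leaf — visit 34.
Visit 7.
At 7: go right to 35.
  At 35: go left to 17.
    At 17: no left child.
    Visit 17.
    At 17: go right to 32.
      32 is a leaf — visit 32.
  Visit 35.
  At 35: go right to 19.
    At 19: go left to 23.
      23 is a leaf — visit 23.
    Visit 19.
    At 19: no right child.

1, 14, 26, 2, 5, 30, 11, 4, 28, 8, 34, 7, 17, 32, 35, 23, 19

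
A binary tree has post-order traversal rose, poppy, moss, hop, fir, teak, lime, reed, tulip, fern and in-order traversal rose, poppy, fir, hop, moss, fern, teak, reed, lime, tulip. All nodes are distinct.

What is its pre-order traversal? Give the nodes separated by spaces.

fern fir poppy rose hop moss tulip reed teak lime

The last element of post-order is the root; it splits in-order into left and right subtrees.
Root fern: left subtree has 5 nodes {rose, poppy, fir, hop, moss}, right has 4 {teak, reed, lime, tulip}.
  Root fir: left subtree has 2 nodes {rose, poppy}, right has 2 {hop, moss}.
    Root poppy: left subtree has 1 node {rose}, right has 0 { }.
    Root hop: left subtree has 0 nodes { }, right has 1 {moss}.
  Root tulip: left subtree has 3 nodes {teak, reed, lime}, right has 0 { }.
    Root reed: left subtree has 1 node {teak}, right has 1 {lime}.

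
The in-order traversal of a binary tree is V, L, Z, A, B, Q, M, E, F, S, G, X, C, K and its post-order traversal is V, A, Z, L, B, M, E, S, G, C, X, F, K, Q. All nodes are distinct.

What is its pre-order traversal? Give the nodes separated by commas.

The last element of post-order is the root; it splits in-order into left and right subtrees.
Root Q: left subtree has 5 nodes {V, L, Z, A, B}, right has 8 {M, E, F, S, G, X, C, K}.
  Root B: left subtree has 4 nodes {V, L, Z, A}, right has 0 { }.
    Root L: left subtree has 1 node {V}, right has 2 {Z, A}.
      Root Z: left subtree has 0 nodes { }, right has 1 {A}.
  Root K: left subtree has 7 nodes {M, E, F, S, G, X, C}, right has 0 { }.
    Root F: left subtree has 2 nodes {M, E}, right has 4 {S, G, X, C}.
      Root E: left subtree has 1 node {M}, right has 0 { }.
      Root X: left subtree has 2 nodes {S, G}, right has 1 {C}.
        Root G: left subtree has 1 node {S}, right has 0 { }.

Q, B, L, V, Z, A, K, F, E, M, X, G, S, C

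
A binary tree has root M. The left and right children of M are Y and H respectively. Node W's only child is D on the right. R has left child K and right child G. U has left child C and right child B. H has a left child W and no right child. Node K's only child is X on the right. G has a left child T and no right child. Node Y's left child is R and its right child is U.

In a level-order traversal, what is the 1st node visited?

M

Level-order visits nodes level by level from the root, left to right within each level.
Level 0: M
Level 1: Y, H
Level 2: R, U, W
Level 3: K, G, C, B, D
Level 4: X, T
Full level-order sequence: M, Y, H, R, U, W, K, G, C, B, D, X, T.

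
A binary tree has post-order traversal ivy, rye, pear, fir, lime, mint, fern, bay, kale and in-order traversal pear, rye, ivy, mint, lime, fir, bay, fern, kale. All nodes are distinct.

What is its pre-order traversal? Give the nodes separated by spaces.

kale bay mint pear rye ivy lime fir fern

The last element of post-order is the root; it splits in-order into left and right subtrees.
Root kale: left subtree has 8 nodes {pear, rye, ivy, mint, lime, fir, bay, fern}, right has 0 { }.
  Root bay: left subtree has 6 nodes {pear, rye, ivy, mint, lime, fir}, right has 1 {fern}.
    Root mint: left subtree has 3 nodes {pear, rye, ivy}, right has 2 {lime, fir}.
      Root pear: left subtree has 0 nodes { }, right has 2 {rye, ivy}.
        Root rye: left subtree has 0 nodes { }, right has 1 {ivy}.
      Root lime: left subtree has 0 nodes { }, right has 1 {fir}.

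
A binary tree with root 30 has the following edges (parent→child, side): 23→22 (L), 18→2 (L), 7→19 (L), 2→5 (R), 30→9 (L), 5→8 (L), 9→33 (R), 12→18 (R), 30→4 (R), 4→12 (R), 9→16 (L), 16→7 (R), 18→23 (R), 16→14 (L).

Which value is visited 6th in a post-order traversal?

9

Post-order visits the left subtree, then the right subtree, then the node.
At 30: go left to 9.
  At 9: go left to 16.
    At 16: go left to 14.
      14 is a leaf — visit 14.
    At 16: go right to 7.
      At 7: go left to 19.
        19 is a leaf — visit 19.
      At 7: no right child.
      Visit 7.
    Visit 16.
  At 9: go right to 33.
    33 is a leaf — visit 33.
  Visit 9.
At 30: go right to 4.
  At 4: no left child.
  At 4: go right to 12.
    At 12: no left child.
    At 12: go right to 18.
      At 18: go left to 2.
        At 2: no left child.
        At 2: go right to 5.
          At 5: go left to 8.
            8 is a leaf — visit 8.
          At 5: no right child.
          Visit 5.
        Visit 2.
      At 18: go right to 23.
        At 23: go left to 22.
          22 is a leaf — visit 22.
        At 23: no right child.
        Visit 23.
      Visit 18.
    Visit 12.
  Visit 4.
Visit 30.
Full post-order sequence: 14, 19, 7, 16, 33, 9, 8, 5, 2, 22, 23, 18, 12, 4, 30.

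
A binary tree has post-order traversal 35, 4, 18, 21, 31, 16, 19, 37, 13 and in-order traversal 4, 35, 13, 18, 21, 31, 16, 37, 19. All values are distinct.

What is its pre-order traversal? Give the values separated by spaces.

The last element of post-order is the root; it splits in-order into left and right subtrees.
Root 13: left subtree has 2 nodes {4, 35}, right has 6 {18, 21, 31, 16, 37, 19}.
  Root 4: left subtree has 0 nodes { }, right has 1 {35}.
  Root 37: left subtree has 4 nodes {18, 21, 31, 16}, right has 1 {19}.
    Root 16: left subtree has 3 nodes {18, 21, 31}, right has 0 { }.
      Root 31: left subtree has 2 nodes {18, 21}, right has 0 { }.
        Root 21: left subtree has 1 node {18}, right has 0 { }.

13 4 35 37 16 31 21 18 19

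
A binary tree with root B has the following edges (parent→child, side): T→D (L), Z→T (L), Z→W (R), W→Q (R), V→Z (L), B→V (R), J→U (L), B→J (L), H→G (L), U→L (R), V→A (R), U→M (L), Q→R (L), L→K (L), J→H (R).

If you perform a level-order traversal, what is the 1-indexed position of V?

3

Level-order visits nodes level by level from the root, left to right within each level.
Level 0: B
Level 1: J, V
Level 2: U, H, Z, A
Level 3: M, L, G, T, W
Level 4: K, D, Q
Level 5: R
Full level-order sequence: B, J, V, U, H, Z, A, M, L, G, T, W, K, D, Q, R.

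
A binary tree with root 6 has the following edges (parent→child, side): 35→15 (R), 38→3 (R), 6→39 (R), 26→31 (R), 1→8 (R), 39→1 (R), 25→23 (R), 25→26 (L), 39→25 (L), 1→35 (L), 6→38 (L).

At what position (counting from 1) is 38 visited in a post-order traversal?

2

Post-order visits the left subtree, then the right subtree, then the node.
At 6: go left to 38.
  At 38: no left child.
  At 38: go right to 3.
    3 is a leaf — visit 3.
  Visit 38.
At 6: go right to 39.
  At 39: go left to 25.
    At 25: go left to 26.
      At 26: no left child.
      At 26: go right to 31.
        31 is a leaf — visit 31.
      Visit 26.
    At 25: go right to 23.
      23 is a leaf — visit 23.
    Visit 25.
  At 39: go right to 1.
    At 1: go left to 35.
      At 35: no left child.
      At 35: go right to 15.
        15 is a leaf — visit 15.
      Visit 35.
    At 1: go right to 8.
      8 is a leaf — visit 8.
    Visit 1.
  Visit 39.
Visit 6.
Full post-order sequence: 3, 38, 31, 26, 23, 25, 15, 35, 8, 1, 39, 6.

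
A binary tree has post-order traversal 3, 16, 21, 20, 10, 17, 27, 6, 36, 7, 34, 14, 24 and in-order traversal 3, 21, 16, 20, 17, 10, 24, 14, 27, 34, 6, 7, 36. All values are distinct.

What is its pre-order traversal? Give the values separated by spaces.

24 17 20 21 3 16 10 14 34 27 7 6 36

The last element of post-order is the root; it splits in-order into left and right subtrees.
Root 24: left subtree has 6 nodes {3, 21, 16, 20, 17, 10}, right has 6 {14, 27, 34, 6, 7, 36}.
  Root 17: left subtree has 4 nodes {3, 21, 16, 20}, right has 1 {10}.
    Root 20: left subtree has 3 nodes {3, 21, 16}, right has 0 { }.
      Root 21: left subtree has 1 node {3}, right has 1 {16}.
  Root 14: left subtree has 0 nodes { }, right has 5 {27, 34, 6, 7, 36}.
    Root 34: left subtree has 1 node {27}, right has 3 {6, 7, 36}.
      Root 7: left subtree has 1 node {6}, right has 1 {36}.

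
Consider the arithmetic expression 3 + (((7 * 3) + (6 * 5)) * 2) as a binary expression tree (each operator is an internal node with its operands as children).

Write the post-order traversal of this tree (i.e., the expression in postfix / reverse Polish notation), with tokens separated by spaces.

3 7 3 * 6 5 * + 2 * +

Post-order on an expression tree gives postfix notation: for each operator, emit left operand, right operand, then the operator.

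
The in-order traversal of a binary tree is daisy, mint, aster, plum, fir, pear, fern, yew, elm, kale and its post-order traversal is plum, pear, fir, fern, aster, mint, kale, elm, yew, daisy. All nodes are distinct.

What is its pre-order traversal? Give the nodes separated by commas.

daisy, yew, mint, aster, fern, fir, plum, pear, elm, kale

The last element of post-order is the root; it splits in-order into left and right subtrees.
Root daisy: left subtree has 0 nodes { }, right has 9 {mint, aster, plum, fir, pear, fern, yew, elm, kale}.
  Root yew: left subtree has 6 nodes {mint, aster, plum, fir, pear, fern}, right has 2 {elm, kale}.
    Root mint: left subtree has 0 nodes { }, right has 5 {aster, plum, fir, pear, fern}.
      Root aster: left subtree has 0 nodes { }, right has 4 {plum, fir, pear, fern}.
        Root fern: left subtree has 3 nodes {plum, fir, pear}, right has 0 { }.
          Root fir: left subtree has 1 node {plum}, right has 1 {pear}.
    Root elm: left subtree has 0 nodes { }, right has 1 {kale}.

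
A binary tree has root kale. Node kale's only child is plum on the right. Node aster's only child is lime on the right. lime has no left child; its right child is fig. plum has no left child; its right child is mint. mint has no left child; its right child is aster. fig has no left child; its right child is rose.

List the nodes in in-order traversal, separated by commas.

In-order visits the left subtree, then the node, then the right subtree.
At kale: no left child.
Visit kale.
At kale: go right to plum.
  At plum: no left child.
  Visit plum.
  At plum: go right to mint.
    At mint: no left child.
    Visit mint.
    At mint: go right to aster.
      At aster: no left child.
      Visit aster.
      At aster: go right to lime.
        At lime: no left child.
        Visit lime.
        At lime: go right to fig.
          At fig: no left child.
          Visit fig.
          At fig: go right to rose.
            rose is a leaf — visit rose.

kale, plum, mint, aster, lime, fig, rose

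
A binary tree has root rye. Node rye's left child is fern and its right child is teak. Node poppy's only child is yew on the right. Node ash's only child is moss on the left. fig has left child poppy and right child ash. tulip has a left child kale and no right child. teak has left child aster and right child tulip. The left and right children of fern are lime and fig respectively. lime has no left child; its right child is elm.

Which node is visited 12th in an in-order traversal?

kale

In-order visits the left subtree, then the node, then the right subtree.
At rye: go left to fern.
  At fern: go left to lime.
    At lime: no left child.
    Visit lime.
    At lime: go right to elm.
      elm is a leaf — visit elm.
  Visit fern.
  At fern: go right to fig.
    At fig: go left to poppy.
      At poppy: no left child.
      Visit poppy.
      At poppy: go right to yew.
        yew is a leaf — visit yew.
    Visit fig.
    At fig: go right to ash.
      At ash: go left to moss.
        moss is a leaf — visit moss.
      Visit ash.
      At ash: no right child.
Visit rye.
At rye: go right to teak.
  At teak: go left to aster.
    aster is a leaf — visit aster.
  Visit teak.
  At teak: go right to tulip.
    At tulip: go left to kale.
      kale is a leaf — visit kale.
    Visit tulip.
    At tulip: no right child.
Full in-order sequence: lime, elm, fern, poppy, yew, fig, moss, ash, rye, aster, teak, kale, tulip.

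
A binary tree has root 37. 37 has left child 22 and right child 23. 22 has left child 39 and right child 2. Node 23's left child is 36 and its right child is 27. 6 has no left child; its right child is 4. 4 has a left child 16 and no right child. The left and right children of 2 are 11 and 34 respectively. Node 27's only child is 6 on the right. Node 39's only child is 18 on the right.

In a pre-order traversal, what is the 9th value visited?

36

Pre-order visits the node, then its left subtree, then its right subtree.
Visit 37.
At 37: go left to 22.
  Visit 22.
  At 22: go left to 39.
    Visit 39.
    At 39: no left child.
    At 39: go right to 18.
      18 is a leaf — visit 18.
  At 22: go right to 2.
    Visit 2.
    At 2: go left to 11.
      11 is a leaf — visit 11.
    At 2: go right to 34.
      34 is a leaf — visit 34.
At 37: go right to 23.
  Visit 23.
  At 23: go left to 36.
    36 is a leaf — visit 36.
  At 23: go right to 27.
    Visit 27.
    At 27: no left child.
    At 27: go right to 6.
      Visit 6.
      At 6: no left child.
      At 6: go right to 4.
        Visit 4.
        At 4: go left to 16.
          16 is a leaf — visit 16.
        At 4: no right child.
Full pre-order sequence: 37, 22, 39, 18, 2, 11, 34, 23, 36, 27, 6, 4, 16.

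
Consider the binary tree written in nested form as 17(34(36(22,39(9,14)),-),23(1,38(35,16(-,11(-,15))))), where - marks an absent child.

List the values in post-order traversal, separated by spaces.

Post-order visits the left subtree, then the right subtree, then the node.
At 17: go left to 34.
  At 34: go left to 36.
    At 36: go left to 22.
      22 is a leaf — visit 22.
    At 36: go right to 39.
      At 39: go left to 9.
        9 is a leaf — visit 9.
      At 39: go right to 14.
        14 is a leaf — visit 14.
      Visit 39.
    Visit 36.
  At 34: no right child.
  Visit 34.
At 17: go right to 23.
  At 23: go left to 1.
    1 is a leaf — visit 1.
  At 23: go right to 38.
    At 38: go left to 35.
      35 is a leaf — visit 35.
    At 38: go right to 16.
      At 16: no left child.
      At 16: go right to 11.
        At 11: no left child.
        At 11: go right to 15.
          15 is a leaf — visit 15.
        Visit 11.
      Visit 16.
    Visit 38.
  Visit 23.
Visit 17.

22 9 14 39 36 34 1 35 15 11 16 38 23 17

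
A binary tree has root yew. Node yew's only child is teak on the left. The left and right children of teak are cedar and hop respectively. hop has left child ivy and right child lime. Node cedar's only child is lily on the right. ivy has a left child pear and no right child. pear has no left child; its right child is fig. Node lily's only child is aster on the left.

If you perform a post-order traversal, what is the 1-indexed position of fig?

Post-order visits the left subtree, then the right subtree, then the node.
At yew: go left to teak.
  At teak: go left to cedar.
    At cedar: no left child.
    At cedar: go right to lily.
      At lily: go left to aster.
        aster is a leaf — visit aster.
      At lily: no right child.
      Visit lily.
    Visit cedar.
  At teak: go right to hop.
    At hop: go left to ivy.
      At ivy: go left to pear.
        At pear: no left child.
        At pear: go right to fig.
          fig is a leaf — visit fig.
        Visit pear.
      At ivy: no right child.
      Visit ivy.
    At hop: go right to lime.
      lime is a leaf — visit lime.
    Visit hop.
  Visit teak.
At yew: no right child.
Visit yew.
Full post-order sequence: aster, lily, cedar, fig, pear, ivy, lime, hop, teak, yew.

4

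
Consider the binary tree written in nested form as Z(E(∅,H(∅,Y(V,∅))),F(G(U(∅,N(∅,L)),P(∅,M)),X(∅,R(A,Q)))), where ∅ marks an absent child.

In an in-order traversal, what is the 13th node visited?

In-order visits the left subtree, then the node, then the right subtree.
At Z: go left to E.
  At E: no left child.
  Visit E.
  At E: go right to H.
    At H: no left child.
    Visit H.
    At H: go right to Y.
      At Y: go left to V.
        V is a leaf — visit V.
      Visit Y.
      At Y: no right child.
Visit Z.
At Z: go right to F.
  At F: go left to G.
    At G: go left to U.
      At U: no left child.
      Visit U.
      At U: go right to N.
        At N: no left child.
        Visit N.
        At N: go right to L.
          L is a leaf — visit L.
    Visit G.
    At G: go right to P.
      At P: no left child.
      Visit P.
      At P: go right to M.
        M is a leaf — visit M.
  Visit F.
  At F: go right to X.
    At X: no left child.
    Visit X.
    At X: go right to R.
      At R: go left to A.
        A is a leaf — visit A.
      Visit R.
      At R: go right to Q.
        Q is a leaf — visit Q.
Full in-order sequence: E, H, V, Y, Z, U, N, L, G, P, M, F, X, A, R, Q.

X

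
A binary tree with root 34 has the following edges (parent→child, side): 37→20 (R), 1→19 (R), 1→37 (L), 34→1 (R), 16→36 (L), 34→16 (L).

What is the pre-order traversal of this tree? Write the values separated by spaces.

34 16 36 1 37 20 19

Pre-order visits the node, then its left subtree, then its right subtree.
Visit 34.
At 34: go left to 16.
  Visit 16.
  At 16: go left to 36.
    36 is a leaf — visit 36.
  At 16: no right child.
At 34: go right to 1.
  Visit 1.
  At 1: go left to 37.
    Visit 37.
    At 37: no left child.
    At 37: go right to 20.
      20 is a leaf — visit 20.
  At 1: go right to 19.
    19 is a leaf — visit 19.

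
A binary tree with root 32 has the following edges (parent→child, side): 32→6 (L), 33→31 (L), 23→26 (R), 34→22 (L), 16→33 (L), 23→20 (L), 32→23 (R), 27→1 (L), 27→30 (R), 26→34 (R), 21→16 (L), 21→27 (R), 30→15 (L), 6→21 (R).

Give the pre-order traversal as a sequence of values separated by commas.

Pre-order visits the node, then its left subtree, then its right subtree.
Visit 32.
At 32: go left to 6.
  Visit 6.
  At 6: no left child.
  At 6: go right to 21.
    Visit 21.
    At 21: go left to 16.
      Visit 16.
      At 16: go left to 33.
        Visit 33.
        At 33: go left to 31.
          31 is a leaf — visit 31.
        At 33: no right child.
      At 16: no right child.
    At 21: go right to 27.
      Visit 27.
      At 27: go left to 1.
        1 is a leaf — visit 1.
      At 27: go right to 30.
        Visit 30.
        At 30: go left to 15.
          15 is a leaf — visit 15.
        At 30: no right child.
At 32: go right to 23.
  Visit 23.
  At 23: go left to 20.
    20 is a leaf — visit 20.
  At 23: go right to 26.
    Visit 26.
    At 26: no left child.
    At 26: go right to 34.
      Visit 34.
      At 34: go left to 22.
        22 is a leaf — visit 22.
      At 34: no right child.

32, 6, 21, 16, 33, 31, 27, 1, 30, 15, 23, 20, 26, 34, 22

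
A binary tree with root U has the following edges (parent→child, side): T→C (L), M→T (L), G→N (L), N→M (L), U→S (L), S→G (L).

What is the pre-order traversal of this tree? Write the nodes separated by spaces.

U S G N M T C

Pre-order visits the node, then its left subtree, then its right subtree.
Visit U.
At U: go left to S.
  Visit S.
  At S: go left to G.
    Visit G.
    At G: go left to N.
      Visit N.
      At N: go left to M.
        Visit M.
        At M: go left to T.
          Visit T.
          At T: go left to C.
            C is a leaf — visit C.
          At T: no right child.
        At M: no right child.
      At N: no right child.
    At G: no right child.
  At S: no right child.
At U: no right child.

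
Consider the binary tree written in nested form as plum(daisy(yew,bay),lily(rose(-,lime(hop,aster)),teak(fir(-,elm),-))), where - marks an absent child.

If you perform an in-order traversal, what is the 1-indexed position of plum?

4

In-order visits the left subtree, then the node, then the right subtree.
At plum: go left to daisy.
  At daisy: go left to yew.
    yew is a leaf — visit yew.
  Visit daisy.
  At daisy: go right to bay.
    bay is a leaf — visit bay.
Visit plum.
At plum: go right to lily.
  At lily: go left to rose.
    At rose: no left child.
    Visit rose.
    At rose: go right to lime.
      At lime: go left to hop.
        hop is a leaf — visit hop.
      Visit lime.
      At lime: go right to aster.
        aster is a leaf — visit aster.
  Visit lily.
  At lily: go right to teak.
    At teak: go left to fir.
      At fir: no left child.
      Visit fir.
      At fir: go right to elm.
        elm is a leaf — visit elm.
    Visit teak.
    At teak: no right child.
Full in-order sequence: yew, daisy, bay, plum, rose, hop, lime, aster, lily, fir, elm, teak.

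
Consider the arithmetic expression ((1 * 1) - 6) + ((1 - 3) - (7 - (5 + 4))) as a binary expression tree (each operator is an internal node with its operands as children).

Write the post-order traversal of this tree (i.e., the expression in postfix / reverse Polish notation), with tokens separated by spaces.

Post-order on an expression tree gives postfix notation: for each operator, emit left operand, right operand, then the operator.

1 1 * 6 - 1 3 - 7 5 4 + - - +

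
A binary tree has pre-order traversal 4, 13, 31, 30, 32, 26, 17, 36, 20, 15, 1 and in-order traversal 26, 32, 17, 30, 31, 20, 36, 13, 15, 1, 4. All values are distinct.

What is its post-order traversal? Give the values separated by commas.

26, 17, 32, 30, 20, 36, 31, 1, 15, 13, 4

The first element of pre-order is the root; it splits in-order into left and right subtrees.
Root 4: left subtree has 10 nodes {26, 32, 17, 30, 31, 20, 36, 13, 15, 1}, right has 0 { }.
  Root 13: left subtree has 7 nodes {26, 32, 17, 30, 31, 20, 36}, right has 2 {15, 1}.
    Root 31: left subtree has 4 nodes {26, 32, 17, 30}, right has 2 {20, 36}.
      Root 30: left subtree has 3 nodes {26, 32, 17}, right has 0 { }.
        Root 32: left subtree has 1 node {26}, right has 1 {17}.
      Root 36: left subtree has 1 node {20}, right has 0 { }.
    Root 15: left subtree has 0 nodes { }, right has 1 {1}.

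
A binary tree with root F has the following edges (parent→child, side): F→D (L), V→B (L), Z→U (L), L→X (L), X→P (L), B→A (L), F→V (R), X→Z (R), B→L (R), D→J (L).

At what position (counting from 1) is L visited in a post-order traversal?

Post-order visits the left subtree, then the right subtree, then the node.
At F: go left to D.
  At D: go left to J.
    J is a leaf — visit J.
  At D: no right child.
  Visit D.
At F: go right to V.
  At V: go left to B.
    At B: go left to A.
      A is a leaf — visit A.
    At B: go right to L.
      At L: go left to X.
        At X: go left to P.
          P is a leaf — visit P.
        At X: go right to Z.
          At Z: go left to U.
            U is a leaf — visit U.
          At Z: no right child.
          Visit Z.
        Visit X.
      At L: no right child.
      Visit L.
    Visit B.
  At V: no right child.
  Visit V.
Visit F.
Full post-order sequence: J, D, A, P, U, Z, X, L, B, V, F.

8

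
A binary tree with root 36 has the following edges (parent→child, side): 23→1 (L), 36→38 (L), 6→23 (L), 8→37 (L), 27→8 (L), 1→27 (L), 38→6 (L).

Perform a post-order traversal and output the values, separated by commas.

37, 8, 27, 1, 23, 6, 38, 36

Post-order visits the left subtree, then the right subtree, then the node.
At 36: go left to 38.
  At 38: go left to 6.
    At 6: go left to 23.
      At 23: go left to 1.
        At 1: go left to 27.
          At 27: go left to 8.
            At 8: go left to 37.
              37 is a leaf — visit 37.
            At 8: no right child.
            Visit 8.
          At 27: no right child.
          Visit 27.
        At 1: no right child.
        Visit 1.
      At 23: no right child.
      Visit 23.
    At 6: no right child.
    Visit 6.
  At 38: no right child.
  Visit 38.
At 36: no right child.
Visit 36.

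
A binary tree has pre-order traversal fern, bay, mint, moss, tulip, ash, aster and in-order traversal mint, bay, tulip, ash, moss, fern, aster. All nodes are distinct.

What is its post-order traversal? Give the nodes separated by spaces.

mint ash tulip moss bay aster fern

The first element of pre-order is the root; it splits in-order into left and right subtrees.
Root fern: left subtree has 5 nodes {mint, bay, tulip, ash, moss}, right has 1 {aster}.
  Root bay: left subtree has 1 node {mint}, right has 3 {tulip, ash, moss}.
    Root moss: left subtree has 2 nodes {tulip, ash}, right has 0 { }.
      Root tulip: left subtree has 0 nodes { }, right has 1 {ash}.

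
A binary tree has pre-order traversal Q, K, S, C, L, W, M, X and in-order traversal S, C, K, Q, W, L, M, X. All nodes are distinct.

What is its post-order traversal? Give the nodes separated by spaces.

C S K W X M L Q

The first element of pre-order is the root; it splits in-order into left and right subtrees.
Root Q: left subtree has 3 nodes {S, C, K}, right has 4 {W, L, M, X}.
  Root K: left subtree has 2 nodes {S, C}, right has 0 { }.
    Root S: left subtree has 0 nodes { }, right has 1 {C}.
  Root L: left subtree has 1 node {W}, right has 2 {M, X}.
    Root M: left subtree has 0 nodes { }, right has 1 {X}.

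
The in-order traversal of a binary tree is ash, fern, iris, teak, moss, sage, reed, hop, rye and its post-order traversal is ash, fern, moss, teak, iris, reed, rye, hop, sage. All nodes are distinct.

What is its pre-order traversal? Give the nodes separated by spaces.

The last element of post-order is the root; it splits in-order into left and right subtrees.
Root sage: left subtree has 5 nodes {ash, fern, iris, teak, moss}, right has 3 {reed, hop, rye}.
  Root iris: left subtree has 2 nodes {ash, fern}, right has 2 {teak, moss}.
    Root fern: left subtree has 1 node {ash}, right has 0 { }.
    Root teak: left subtree has 0 nodes { }, right has 1 {moss}.
  Root hop: left subtree has 1 node {reed}, right has 1 {rye}.

sage iris fern ash teak moss hop reed rye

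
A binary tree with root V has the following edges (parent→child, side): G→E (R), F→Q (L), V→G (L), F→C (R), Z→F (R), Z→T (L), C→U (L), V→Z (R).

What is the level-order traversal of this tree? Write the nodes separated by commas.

Level-order visits nodes level by level from the root, left to right within each level.
Level 0: V
Level 1: G, Z
Level 2: E, T, F
Level 3: Q, C
Level 4: U

V, G, Z, E, T, F, Q, C, U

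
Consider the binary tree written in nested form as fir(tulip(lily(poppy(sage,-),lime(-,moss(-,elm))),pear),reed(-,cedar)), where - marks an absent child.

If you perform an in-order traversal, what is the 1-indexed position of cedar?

11

In-order visits the left subtree, then the node, then the right subtree.
At fir: go left to tulip.
  At tulip: go left to lily.
    At lily: go left to poppy.
      At poppy: go left to sage.
        sage is a leaf — visit sage.
      Visit poppy.
      At poppy: no right child.
    Visit lily.
    At lily: go right to lime.
      At lime: no left child.
      Visit lime.
      At lime: go right to moss.
        At moss: no left child.
        Visit moss.
        At moss: go right to elm.
          elm is a leaf — visit elm.
  Visit tulip.
  At tulip: go right to pear.
    pear is a leaf — visit pear.
Visit fir.
At fir: go right to reed.
  At reed: no left child.
  Visit reed.
  At reed: go right to cedar.
    cedar is a leaf — visit cedar.
Full in-order sequence: sage, poppy, lily, lime, moss, elm, tulip, pear, fir, reed, cedar.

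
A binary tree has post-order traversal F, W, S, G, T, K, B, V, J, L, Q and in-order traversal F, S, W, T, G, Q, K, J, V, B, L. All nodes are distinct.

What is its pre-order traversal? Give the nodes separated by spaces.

The last element of post-order is the root; it splits in-order into left and right subtrees.
Root Q: left subtree has 5 nodes {F, S, W, T, G}, right has 5 {K, J, V, B, L}.
  Root T: left subtree has 3 nodes {F, S, W}, right has 1 {G}.
    Root S: left subtree has 1 node {F}, right has 1 {W}.
  Root L: left subtree has 4 nodes {K, J, V, B}, right has 0 { }.
    Root J: left subtree has 1 node {K}, right has 2 {V, B}.
      Root V: left subtree has 0 nodes { }, right has 1 {B}.

Q T S F W G L J K V B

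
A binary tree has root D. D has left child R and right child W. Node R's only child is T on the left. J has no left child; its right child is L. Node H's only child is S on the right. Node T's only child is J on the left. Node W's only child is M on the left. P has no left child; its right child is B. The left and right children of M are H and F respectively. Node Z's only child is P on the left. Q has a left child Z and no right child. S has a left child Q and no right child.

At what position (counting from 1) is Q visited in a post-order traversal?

8

Post-order visits the left subtree, then the right subtree, then the node.
At D: go left to R.
  At R: go left to T.
    At T: go left to J.
      At J: no left child.
      At J: go right to L.
        L is a leaf — visit L.
      Visit J.
    At T: no right child.
    Visit T.
  At R: no right child.
  Visit R.
At D: go right to W.
  At W: go left to M.
    At M: go left to H.
      At H: no left child.
      At H: go right to S.
        At S: go left to Q.
          At Q: go left to Z.
            At Z: go left to P.
              At P: no left child.
              At P: go right to B.
                B is a leaf — visit B.
              Visit P.
            At Z: no right child.
            Visit Z.
          At Q: no right child.
          Visit Q.
        At S: no right child.
        Visit S.
      Visit H.
    At M: go right to F.
      F is a leaf — visit F.
    Visit M.
  At W: no right child.
  Visit W.
Visit D.
Full post-order sequence: L, J, T, R, B, P, Z, Q, S, H, F, M, W, D.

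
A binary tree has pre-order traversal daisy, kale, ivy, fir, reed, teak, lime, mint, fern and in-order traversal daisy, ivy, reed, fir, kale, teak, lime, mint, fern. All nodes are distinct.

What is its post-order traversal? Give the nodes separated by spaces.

reed fir ivy fern mint lime teak kale daisy

The first element of pre-order is the root; it splits in-order into left and right subtrees.
Root daisy: left subtree has 0 nodes { }, right has 8 {ivy, reed, fir, kale, teak, lime, mint, fern}.
  Root kale: left subtree has 3 nodes {ivy, reed, fir}, right has 4 {teak, lime, mint, fern}.
    Root ivy: left subtree has 0 nodes { }, right has 2 {reed, fir}.
      Root fir: left subtree has 1 node {reed}, right has 0 { }.
    Root teak: left subtree has 0 nodes { }, right has 3 {lime, mint, fern}.
      Root lime: left subtree has 0 nodes { }, right has 2 {mint, fern}.
        Root mint: left subtree has 0 nodes { }, right has 1 {fern}.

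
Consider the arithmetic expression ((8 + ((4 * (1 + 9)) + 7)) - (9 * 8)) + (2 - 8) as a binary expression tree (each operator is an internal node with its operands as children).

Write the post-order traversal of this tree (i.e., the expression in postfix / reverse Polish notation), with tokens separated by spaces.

8 4 1 9 + * 7 + + 9 8 * - 2 8 - +

Post-order on an expression tree gives postfix notation: for each operator, emit left operand, right operand, then the operator.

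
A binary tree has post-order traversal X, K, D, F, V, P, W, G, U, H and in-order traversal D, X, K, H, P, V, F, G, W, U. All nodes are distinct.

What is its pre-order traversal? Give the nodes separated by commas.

H, D, K, X, U, G, P, V, F, W

The last element of post-order is the root; it splits in-order into left and right subtrees.
Root H: left subtree has 3 nodes {D, X, K}, right has 6 {P, V, F, G, W, U}.
  Root D: left subtree has 0 nodes { }, right has 2 {X, K}.
    Root K: left subtree has 1 node {X}, right has 0 { }.
  Root U: left subtree has 5 nodes {P, V, F, G, W}, right has 0 { }.
    Root G: left subtree has 3 nodes {P, V, F}, right has 1 {W}.
      Root P: left subtree has 0 nodes { }, right has 2 {V, F}.
        Root V: left subtree has 0 nodes { }, right has 1 {F}.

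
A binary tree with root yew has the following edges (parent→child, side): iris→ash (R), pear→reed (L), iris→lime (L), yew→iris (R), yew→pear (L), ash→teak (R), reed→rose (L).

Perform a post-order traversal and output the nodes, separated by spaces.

rose reed pear lime teak ash iris yew

Post-order visits the left subtree, then the right subtree, then the node.
At yew: go left to pear.
  At pear: go left to reed.
    At reed: go left to rose.
      rose is a leaf — visit rose.
    At reed: no right child.
    Visit reed.
  At pear: no right child.
  Visit pear.
At yew: go right to iris.
  At iris: go left to lime.
    lime is a leaf — visit lime.
  At iris: go right to ash.
    At ash: no left child.
    At ash: go right to teak.
      teak is a leaf — visit teak.
    Visit ash.
  Visit iris.
Visit yew.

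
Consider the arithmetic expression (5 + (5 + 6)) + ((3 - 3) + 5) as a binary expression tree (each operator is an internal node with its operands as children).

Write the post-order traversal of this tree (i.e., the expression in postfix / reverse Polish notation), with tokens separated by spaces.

Post-order on an expression tree gives postfix notation: for each operator, emit left operand, right operand, then the operator.

5 5 6 + + 3 3 - 5 + +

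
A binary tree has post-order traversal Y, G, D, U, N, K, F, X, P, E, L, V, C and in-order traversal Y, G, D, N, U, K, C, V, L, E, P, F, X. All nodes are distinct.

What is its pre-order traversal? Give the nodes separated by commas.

C, K, N, D, G, Y, U, V, L, E, P, X, F

The last element of post-order is the root; it splits in-order into left and right subtrees.
Root C: left subtree has 6 nodes {Y, G, D, N, U, K}, right has 6 {V, L, E, P, F, X}.
  Root K: left subtree has 5 nodes {Y, G, D, N, U}, right has 0 { }.
    Root N: left subtree has 3 nodes {Y, G, D}, right has 1 {U}.
      Root D: left subtree has 2 nodes {Y, G}, right has 0 { }.
        Root G: left subtree has 1 node {Y}, right has 0 { }.
  Root V: left subtree has 0 nodes { }, right has 5 {L, E, P, F, X}.
    Root L: left subtree has 0 nodes { }, right has 4 {E, P, F, X}.
      Root E: left subtree has 0 nodes { }, right has 3 {P, F, X}.
        Root P: left subtree has 0 nodes { }, right has 2 {F, X}.
          Root X: left subtree has 1 node {F}, right has 0 { }.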